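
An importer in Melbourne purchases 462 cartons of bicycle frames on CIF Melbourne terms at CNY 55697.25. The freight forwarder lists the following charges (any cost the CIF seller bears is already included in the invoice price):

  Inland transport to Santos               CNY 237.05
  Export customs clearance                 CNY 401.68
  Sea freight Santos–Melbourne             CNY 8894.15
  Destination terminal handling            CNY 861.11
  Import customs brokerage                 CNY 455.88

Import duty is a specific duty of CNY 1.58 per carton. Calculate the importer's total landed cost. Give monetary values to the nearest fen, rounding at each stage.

CIF: the seller pays costs through ocean freight and marine insurance to the destination port.
Already in the invoice (seller's account under CIF): inland to port, export clearance, freight — exclude.
The CIF price already equals the CIF value: 55697.25
Import duty = 462 × 1.58 = 729.96
Buyer bears: destination terminal 861.11 + brokerage 455.88 + duty 729.96 = 2046.95
Landed cost = invoice 55697.25 + 2046.95 = 57744.20

Total landed cost: CNY 57744.20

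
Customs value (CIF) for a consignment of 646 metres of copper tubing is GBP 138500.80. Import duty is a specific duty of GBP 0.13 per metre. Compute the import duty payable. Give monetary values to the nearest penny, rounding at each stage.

Import duty = 646 × 0.13 = 83.98

Import duty: GBP 83.98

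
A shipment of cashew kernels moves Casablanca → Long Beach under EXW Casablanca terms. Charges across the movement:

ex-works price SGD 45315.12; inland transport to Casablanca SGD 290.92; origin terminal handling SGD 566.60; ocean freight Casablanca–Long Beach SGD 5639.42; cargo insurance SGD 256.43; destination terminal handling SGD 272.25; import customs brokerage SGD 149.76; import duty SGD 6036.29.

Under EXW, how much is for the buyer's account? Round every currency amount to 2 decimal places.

EXW: the seller makes goods available at their premises; the buyer bears all onward costs.
Seller's account: goods 45315.12 = 45315.12
Buyer's account: inland to port 290.92 + origin terminal 566.60 + freight 5639.42 + insurance 256.43 + destination terminal 272.25 + brokerage 149.76 + duty 6036.29 = 13211.67

Buyer's account: SGD 13211.67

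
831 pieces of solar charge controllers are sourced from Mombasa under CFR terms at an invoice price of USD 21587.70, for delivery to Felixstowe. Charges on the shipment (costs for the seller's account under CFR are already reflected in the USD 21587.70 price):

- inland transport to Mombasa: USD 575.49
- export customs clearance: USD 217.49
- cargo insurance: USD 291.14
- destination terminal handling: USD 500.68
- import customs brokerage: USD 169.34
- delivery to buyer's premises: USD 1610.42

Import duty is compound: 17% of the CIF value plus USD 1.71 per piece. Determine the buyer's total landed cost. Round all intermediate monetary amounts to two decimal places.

Total landed cost: USD 29299.69

CFR: the seller pays costs through ocean freight to the destination port, but not insurance.
Already in the invoice (seller's account under CFR): inland to port, export clearance — exclude.
CIF value = CFR price + insurance = 21587.70 + 291.14 = 21878.84
Ad valorem component: 21878.84 × 17% = 3719.40
Specific component: 831 × 1.71 = 1421.01
Import duty = 3719.40 + 1421.01 = 5140.41
Buyer bears: insurance 291.14 + destination terminal 500.68 + brokerage 169.34 + delivery 1610.42 + duty 5140.41 = 7711.99
Landed cost = invoice 21587.70 + 7711.99 = 29299.69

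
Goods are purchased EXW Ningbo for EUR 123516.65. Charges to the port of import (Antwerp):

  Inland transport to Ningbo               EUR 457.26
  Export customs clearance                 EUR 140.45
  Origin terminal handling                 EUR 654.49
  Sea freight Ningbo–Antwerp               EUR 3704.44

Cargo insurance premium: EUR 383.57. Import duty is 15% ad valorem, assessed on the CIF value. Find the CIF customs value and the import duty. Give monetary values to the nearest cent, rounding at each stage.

CIF = EXW price + pre-shipment costs + freight + insurance
CIF = 123516.65 + 457.26 + 140.45 + 654.49 + 3704.44 + 383.57 = 128856.86
Import duty = 128856.86 × 15% = 19328.53

CIF value: EUR 128856.86; import duty: EUR 19328.53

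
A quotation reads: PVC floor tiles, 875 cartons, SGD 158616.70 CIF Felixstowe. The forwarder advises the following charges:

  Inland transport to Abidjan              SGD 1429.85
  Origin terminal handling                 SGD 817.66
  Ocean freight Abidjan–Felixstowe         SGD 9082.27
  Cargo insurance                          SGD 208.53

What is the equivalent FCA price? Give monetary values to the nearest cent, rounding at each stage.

Not relevant to the conversion: inland to port — on the seller under both CIF and FCA; already in the CIF price and stays in the FCA price.
From CIF to FCA, the seller no longer bears: origin terminal, freight, insurance.
FCA price = 158616.70 − 817.66 − 9082.27 − 208.53 = 148508.24

FCA price: SGD 148508.24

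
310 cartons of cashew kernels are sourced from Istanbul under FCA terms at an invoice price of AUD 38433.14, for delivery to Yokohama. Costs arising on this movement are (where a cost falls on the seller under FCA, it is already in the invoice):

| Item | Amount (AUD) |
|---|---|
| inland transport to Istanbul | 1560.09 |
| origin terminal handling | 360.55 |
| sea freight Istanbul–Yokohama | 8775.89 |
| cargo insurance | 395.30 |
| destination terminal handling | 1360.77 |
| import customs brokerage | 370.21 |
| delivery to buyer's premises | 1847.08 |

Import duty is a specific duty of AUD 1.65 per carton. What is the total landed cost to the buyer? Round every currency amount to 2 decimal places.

FCA: the seller delivers export-cleared goods to the carrier; the buyer bears costs from that point.
Already in the invoice (seller's account under FCA): inland to port — exclude.
CIF value = FCA price + origin terminal + freight + insurance = 38433.14 + 360.55 + 8775.89 + 395.30 = 47964.88
Import duty = 310 × 1.65 = 511.50
Buyer bears: origin terminal 360.55 + freight 8775.89 + insurance 395.30 + destination terminal 1360.77 + brokerage 370.21 + delivery 1847.08 + duty 511.50 = 13621.30
Landed cost = invoice 38433.14 + 13621.30 = 52054.44

Total landed cost: AUD 52054.44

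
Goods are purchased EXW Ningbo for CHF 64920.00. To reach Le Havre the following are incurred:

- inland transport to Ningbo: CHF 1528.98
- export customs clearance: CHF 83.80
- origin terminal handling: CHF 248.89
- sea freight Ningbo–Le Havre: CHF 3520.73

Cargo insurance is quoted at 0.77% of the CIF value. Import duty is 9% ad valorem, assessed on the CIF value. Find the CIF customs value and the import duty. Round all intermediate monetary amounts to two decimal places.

Let C be the CIF value. C = EXW price + pre-shipment costs + freight + 0.77% × C
C − 0.77% × C = 64920.00 + 1528.98 + 83.80 + 248.89 + 3520.73
0.9923 × C = 70302.40
C = 70302.40 / 0.9923 = 70847.93
Insurance premium = 0.77% × 70847.93 = 545.53
Import duty = 70847.93 × 9% = 6376.31

CIF value: CHF 70847.93; import duty: CHF 6376.31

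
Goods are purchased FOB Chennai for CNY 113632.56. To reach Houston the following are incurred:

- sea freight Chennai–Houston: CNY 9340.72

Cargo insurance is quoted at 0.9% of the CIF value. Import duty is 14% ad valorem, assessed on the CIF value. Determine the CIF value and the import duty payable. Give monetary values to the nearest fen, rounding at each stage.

Let C be the CIF value. C = FOB price + freight + 0.9% × C
C − 0.9% × C = 113632.56 + 9340.72
0.991 × C = 122973.28
C = 122973.28 / 0.991 = 124090.09
Insurance premium = 0.9% × 124090.09 = 1116.81
Import duty = 124090.09 × 14% = 17372.61

CIF value: CNY 124090.09; import duty: CNY 17372.61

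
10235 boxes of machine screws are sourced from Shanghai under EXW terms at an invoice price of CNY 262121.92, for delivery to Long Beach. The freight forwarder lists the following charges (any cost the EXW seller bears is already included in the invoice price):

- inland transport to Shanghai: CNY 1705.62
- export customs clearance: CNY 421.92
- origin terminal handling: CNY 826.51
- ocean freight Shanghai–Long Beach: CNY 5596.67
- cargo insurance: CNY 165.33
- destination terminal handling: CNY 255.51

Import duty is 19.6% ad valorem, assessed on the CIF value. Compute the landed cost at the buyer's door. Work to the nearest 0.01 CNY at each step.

EXW: the seller makes goods available at their premises; the buyer bears all onward costs.
CIF value = EXW price + inland to port + export clearance + origin terminal + freight + insurance = 262121.92 + 1705.62 + 421.92 + 826.51 + 5596.67 + 165.33 = 270837.97
Import duty = 270837.97 × 19.6% = 53084.24
Buyer bears: inland to port 1705.62 + export clearance 421.92 + origin terminal 826.51 + freight 5596.67 + insurance 165.33 + destination terminal 255.51 + duty 53084.24 = 62055.80
Landed cost = invoice 262121.92 + 62055.80 = 324177.72

Total landed cost: CNY 324177.72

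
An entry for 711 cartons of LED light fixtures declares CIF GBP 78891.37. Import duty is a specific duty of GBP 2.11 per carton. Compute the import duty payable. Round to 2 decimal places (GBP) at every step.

Import duty = 711 × 2.11 = 1500.21

Import duty: GBP 1500.21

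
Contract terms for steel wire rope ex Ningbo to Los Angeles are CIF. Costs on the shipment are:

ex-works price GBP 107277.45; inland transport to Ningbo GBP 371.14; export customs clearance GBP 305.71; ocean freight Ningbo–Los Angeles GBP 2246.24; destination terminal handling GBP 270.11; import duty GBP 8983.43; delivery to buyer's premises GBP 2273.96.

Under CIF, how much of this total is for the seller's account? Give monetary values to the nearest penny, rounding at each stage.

CIF: the seller pays costs through ocean freight and marine insurance to the destination port.
Seller's account: goods 107277.45 + inland to port 371.14 + export clearance 305.71 + freight 2246.24 = 110200.54
Buyer's account: destination terminal 270.11 + duty 8983.43 + delivery 2273.96 = 11527.50

Seller's account: GBP 110200.54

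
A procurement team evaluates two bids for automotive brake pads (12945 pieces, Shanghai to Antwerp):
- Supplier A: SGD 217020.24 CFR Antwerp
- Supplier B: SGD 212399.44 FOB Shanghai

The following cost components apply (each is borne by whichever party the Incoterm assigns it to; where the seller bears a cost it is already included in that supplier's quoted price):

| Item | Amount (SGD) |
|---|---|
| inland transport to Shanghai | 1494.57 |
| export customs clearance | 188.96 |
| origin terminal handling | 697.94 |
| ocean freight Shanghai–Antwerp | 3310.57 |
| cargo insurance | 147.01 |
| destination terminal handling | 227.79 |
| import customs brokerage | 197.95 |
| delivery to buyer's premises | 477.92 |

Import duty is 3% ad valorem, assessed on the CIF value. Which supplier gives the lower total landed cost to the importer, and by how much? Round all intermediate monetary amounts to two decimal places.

Supplier B is cheaper by SGD 1349.54

Supplier A (CFR):
CIF value = CFR price + insurance = 217020.24 + 147.01 = 217167.25
Import duty = 217167.25 × 3% = 6515.02
Buyer bears (A): 147.01 + 227.79 + 197.95 + 477.92 = 1050.67
Landed cost (A) = invoice 217020.24 + 1050.67 + duty 6515.02 = 224585.93
Supplier B (FOB):
CIF value = FOB price + freight + insurance = 212399.44 + 3310.57 + 147.01 = 215857.02
Import duty = 215857.02 × 3% = 6475.71
Buyer bears (B): 3310.57 + 147.01 + 227.79 + 197.95 + 477.92 = 4361.24
Landed cost (B) = invoice 212399.44 + 4361.24 + duty 6475.71 = 223236.39
Difference = |224585.93 − 223236.39| = 1349.54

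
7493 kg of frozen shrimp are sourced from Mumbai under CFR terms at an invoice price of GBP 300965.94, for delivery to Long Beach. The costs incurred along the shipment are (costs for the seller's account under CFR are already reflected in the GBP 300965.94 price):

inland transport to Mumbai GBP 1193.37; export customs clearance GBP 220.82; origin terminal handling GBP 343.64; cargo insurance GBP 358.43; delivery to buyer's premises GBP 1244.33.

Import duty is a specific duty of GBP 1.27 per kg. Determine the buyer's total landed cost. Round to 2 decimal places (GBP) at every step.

CFR: the seller pays costs through ocean freight to the destination port, but not insurance.
Already in the invoice (seller's account under CFR): inland to port, export clearance, origin terminal — exclude.
CIF value = CFR price + insurance = 300965.94 + 358.43 = 301324.37
Import duty = 7493 × 1.27 = 9516.11
Buyer bears: insurance 358.43 + delivery 1244.33 + duty 9516.11 = 11118.87
Landed cost = invoice 300965.94 + 11118.87 = 312084.81

Total landed cost: GBP 312084.81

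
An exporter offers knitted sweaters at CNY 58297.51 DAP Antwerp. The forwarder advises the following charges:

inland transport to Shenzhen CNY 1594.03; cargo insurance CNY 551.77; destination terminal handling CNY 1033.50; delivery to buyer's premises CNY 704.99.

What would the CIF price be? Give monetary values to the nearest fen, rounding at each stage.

CIF price: CNY 56559.02

Not relevant to the conversion: inland to port, insurance — on the seller under both DAP and CIF; already in the DAP price and stays in the CIF price.
From DAP to CIF, the seller no longer bears: destination terminal, delivery.
CIF price = 58297.51 − 1033.50 − 704.99 = 56559.02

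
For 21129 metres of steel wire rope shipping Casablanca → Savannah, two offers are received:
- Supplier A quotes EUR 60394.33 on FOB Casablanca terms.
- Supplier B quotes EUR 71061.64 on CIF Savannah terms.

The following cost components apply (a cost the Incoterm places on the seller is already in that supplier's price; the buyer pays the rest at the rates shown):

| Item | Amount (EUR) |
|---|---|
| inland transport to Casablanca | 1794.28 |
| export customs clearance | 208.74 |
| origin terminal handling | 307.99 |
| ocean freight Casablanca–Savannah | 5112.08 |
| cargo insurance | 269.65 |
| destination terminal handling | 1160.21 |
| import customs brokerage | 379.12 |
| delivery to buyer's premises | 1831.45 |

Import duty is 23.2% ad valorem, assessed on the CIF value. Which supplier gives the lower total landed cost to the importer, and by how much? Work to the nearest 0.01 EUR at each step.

Supplier A (FOB):
CIF value = FOB price + freight + insurance = 60394.33 + 5112.08 + 269.65 = 65776.06
Import duty = 65776.06 × 23.2% = 15260.05
Buyer bears (A): 5112.08 + 269.65 + 1160.21 + 379.12 + 1831.45 = 8752.51
Landed cost (A) = invoice 60394.33 + 8752.51 + duty 15260.05 = 84406.89
Supplier B (CIF):
The CIF price already equals the CIF value: 71061.64
Import duty = 71061.64 × 23.2% = 16486.30
Buyer bears (B): 1160.21 + 379.12 + 1831.45 = 3370.78
Landed cost (B) = invoice 71061.64 + 3370.78 + duty 16486.30 = 90918.72
Difference = |84406.89 − 90918.72| = 6511.83

Supplier A is cheaper by EUR 6511.83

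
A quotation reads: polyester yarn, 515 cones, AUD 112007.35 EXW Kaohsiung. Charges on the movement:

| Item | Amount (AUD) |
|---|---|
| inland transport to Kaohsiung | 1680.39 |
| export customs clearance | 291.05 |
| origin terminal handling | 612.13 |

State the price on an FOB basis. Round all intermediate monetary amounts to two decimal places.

From EXW to FOB, the seller additionally bears: inland to port, export clearance, origin terminal.
FOB price = 112007.35 + 1680.39 + 291.05 + 612.13 = 114590.92

FOB price: AUD 114590.92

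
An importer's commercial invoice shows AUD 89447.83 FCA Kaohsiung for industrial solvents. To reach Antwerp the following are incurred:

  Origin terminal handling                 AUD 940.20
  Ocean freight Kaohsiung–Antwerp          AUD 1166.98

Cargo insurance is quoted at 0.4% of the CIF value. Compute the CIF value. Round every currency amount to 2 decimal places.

CIF value: AUD 91922.70

Let C be the CIF value. C = FCA price + pre-shipment costs + freight + 0.4% × C
C − 0.4% × C = 89447.83 + 940.20 + 1166.98
0.996 × C = 91555.01
C = 91555.01 / 0.996 = 91922.70
Insurance premium = 0.4% × 91922.70 = 367.69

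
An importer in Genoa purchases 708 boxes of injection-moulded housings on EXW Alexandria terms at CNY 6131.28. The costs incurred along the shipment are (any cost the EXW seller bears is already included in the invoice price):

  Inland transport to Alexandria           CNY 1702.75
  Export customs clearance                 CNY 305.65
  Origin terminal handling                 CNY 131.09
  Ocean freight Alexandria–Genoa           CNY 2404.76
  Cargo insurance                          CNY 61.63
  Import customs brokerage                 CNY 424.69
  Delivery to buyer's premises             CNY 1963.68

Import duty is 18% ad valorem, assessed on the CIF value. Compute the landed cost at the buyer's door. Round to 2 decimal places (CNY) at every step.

Total landed cost: CNY 15058.22

EXW: the seller makes goods available at their premises; the buyer bears all onward costs.
CIF value = EXW price + inland to port + export clearance + origin terminal + freight + insurance = 6131.28 + 1702.75 + 305.65 + 131.09 + 2404.76 + 61.63 = 10737.16
Import duty = 10737.16 × 18% = 1932.69
Buyer bears: inland to port 1702.75 + export clearance 305.65 + origin terminal 131.09 + freight 2404.76 + insurance 61.63 + brokerage 424.69 + delivery 1963.68 + duty 1932.69 = 8926.94
Landed cost = invoice 6131.28 + 8926.94 = 15058.22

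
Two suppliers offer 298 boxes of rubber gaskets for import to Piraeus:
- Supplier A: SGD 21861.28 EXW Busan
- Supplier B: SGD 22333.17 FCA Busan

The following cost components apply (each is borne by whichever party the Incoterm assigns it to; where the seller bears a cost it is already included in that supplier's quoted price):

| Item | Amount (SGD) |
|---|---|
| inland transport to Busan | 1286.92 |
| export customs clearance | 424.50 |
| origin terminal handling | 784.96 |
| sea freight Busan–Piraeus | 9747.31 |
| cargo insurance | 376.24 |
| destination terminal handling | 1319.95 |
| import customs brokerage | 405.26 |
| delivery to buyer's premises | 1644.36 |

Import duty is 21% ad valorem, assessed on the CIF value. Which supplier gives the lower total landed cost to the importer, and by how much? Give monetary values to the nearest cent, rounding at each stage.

Supplier B is cheaper by SGD 1499.83

Supplier A (EXW):
CIF value = EXW price + inland to port + export clearance + origin terminal + freight + insurance = 21861.28 + 1286.92 + 424.50 + 784.96 + 9747.31 + 376.24 = 34481.21
Import duty = 34481.21 × 21% = 7241.05
Buyer bears (A): 1286.92 + 424.50 + 784.96 + 9747.31 + 376.24 + 1319.95 + 405.26 + 1644.36 = 15989.50
Landed cost (A) = invoice 21861.28 + 15989.50 + duty 7241.05 = 45091.83
Supplier B (FCA):
CIF value = FCA price + origin terminal + freight + insurance = 22333.17 + 784.96 + 9747.31 + 376.24 = 33241.68
Import duty = 33241.68 × 21% = 6980.75
Buyer bears (B): 784.96 + 9747.31 + 376.24 + 1319.95 + 405.26 + 1644.36 = 14278.08
Landed cost (B) = invoice 22333.17 + 14278.08 + duty 6980.75 = 43592.00
Difference = |45091.83 − 43592.00| = 1499.83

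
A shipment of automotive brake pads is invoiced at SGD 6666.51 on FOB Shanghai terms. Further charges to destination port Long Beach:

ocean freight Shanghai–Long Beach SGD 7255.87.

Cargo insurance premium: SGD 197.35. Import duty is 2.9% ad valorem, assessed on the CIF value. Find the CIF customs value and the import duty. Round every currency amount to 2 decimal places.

CIF = FOB price + freight + insurance
CIF = 6666.51 + 7255.87 + 197.35 = 14119.73
Import duty = 14119.73 × 2.9% = 409.47

CIF value: SGD 14119.73; import duty: SGD 409.47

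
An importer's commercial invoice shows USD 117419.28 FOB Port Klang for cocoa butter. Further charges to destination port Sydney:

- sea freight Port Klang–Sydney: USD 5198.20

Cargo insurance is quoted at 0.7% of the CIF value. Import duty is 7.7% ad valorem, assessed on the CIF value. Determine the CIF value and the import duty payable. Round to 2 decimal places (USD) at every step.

CIF value: USD 123481.85; import duty: USD 9508.10

Let C be the CIF value. C = FOB price + freight + 0.7% × C
C − 0.7% × C = 117419.28 + 5198.20
0.993 × C = 122617.48
C = 122617.48 / 0.993 = 123481.85
Insurance premium = 0.7% × 123481.85 = 864.37
Import duty = 123481.85 × 7.7% = 9508.10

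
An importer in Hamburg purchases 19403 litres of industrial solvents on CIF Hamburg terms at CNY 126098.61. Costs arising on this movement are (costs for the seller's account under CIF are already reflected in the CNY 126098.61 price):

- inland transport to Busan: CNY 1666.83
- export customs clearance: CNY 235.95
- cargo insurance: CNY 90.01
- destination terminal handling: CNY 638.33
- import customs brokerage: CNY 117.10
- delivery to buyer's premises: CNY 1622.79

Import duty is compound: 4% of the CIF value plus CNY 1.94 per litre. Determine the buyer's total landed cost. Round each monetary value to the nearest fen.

CIF: the seller pays costs through ocean freight and marine insurance to the destination port.
Already in the invoice (seller's account under CIF): inland to port, export clearance, insurance — exclude.
The CIF price already equals the CIF value: 126098.61
Ad valorem component: 126098.61 × 4% = 5043.94
Specific component: 19403 × 1.94 = 37641.82
Import duty = 5043.94 + 37641.82 = 42685.76
Buyer bears: destination terminal 638.33 + brokerage 117.10 + delivery 1622.79 + duty 42685.76 = 45063.98
Landed cost = invoice 126098.61 + 45063.98 = 171162.59

Total landed cost: CNY 171162.59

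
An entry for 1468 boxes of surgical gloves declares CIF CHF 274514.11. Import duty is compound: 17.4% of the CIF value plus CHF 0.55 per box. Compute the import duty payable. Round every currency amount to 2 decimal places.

Ad valorem component: 274514.11 × 17.4% = 47765.46
Specific component: 1468 × 0.55 = 807.40
Import duty = 47765.46 + 807.40 = 48572.86

Import duty: CHF 48572.86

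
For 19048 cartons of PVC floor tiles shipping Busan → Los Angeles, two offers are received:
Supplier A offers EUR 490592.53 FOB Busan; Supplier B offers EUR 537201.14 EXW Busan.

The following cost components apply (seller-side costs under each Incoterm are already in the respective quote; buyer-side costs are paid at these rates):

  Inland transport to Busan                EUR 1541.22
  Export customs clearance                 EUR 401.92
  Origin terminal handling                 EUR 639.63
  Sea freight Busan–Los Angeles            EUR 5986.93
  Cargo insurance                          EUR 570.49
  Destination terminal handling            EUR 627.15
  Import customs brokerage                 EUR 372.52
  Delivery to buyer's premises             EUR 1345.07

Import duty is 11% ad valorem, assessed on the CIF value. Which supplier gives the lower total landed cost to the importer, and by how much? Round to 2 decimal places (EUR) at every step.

Supplier A is cheaper by EUR 54602.44

Supplier A (FOB):
CIF value = FOB price + freight + insurance = 490592.53 + 5986.93 + 570.49 = 497149.95
Import duty = 497149.95 × 11% = 54686.49
Buyer bears (A): 5986.93 + 570.49 + 627.15 + 372.52 + 1345.07 = 8902.16
Landed cost (A) = invoice 490592.53 + 8902.16 + duty 54686.49 = 554181.18
Supplier B (EXW):
CIF value = EXW price + inland to port + export clearance + origin terminal + freight + insurance = 537201.14 + 1541.22 + 401.92 + 639.63 + 5986.93 + 570.49 = 546341.33
Import duty = 546341.33 × 11% = 60097.55
Buyer bears (B): 1541.22 + 401.92 + 639.63 + 5986.93 + 570.49 + 627.15 + 372.52 + 1345.07 = 11484.93
Landed cost (B) = invoice 537201.14 + 11484.93 + duty 60097.55 = 608783.62
Difference = |554181.18 − 608783.62| = 54602.44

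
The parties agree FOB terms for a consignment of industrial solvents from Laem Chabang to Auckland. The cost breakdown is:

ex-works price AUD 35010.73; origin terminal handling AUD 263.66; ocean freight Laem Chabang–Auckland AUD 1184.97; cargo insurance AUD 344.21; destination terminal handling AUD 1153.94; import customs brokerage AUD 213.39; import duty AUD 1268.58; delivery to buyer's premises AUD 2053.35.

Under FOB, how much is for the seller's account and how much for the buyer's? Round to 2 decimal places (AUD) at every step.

Seller: AUD 35274.39; buyer: AUD 6218.44

FOB: the seller bears costs until goods are on board at the origin port; the buyer bears freight, insurance and all costs thereafter.
Seller's account: goods 35010.73 + origin terminal 263.66 = 35274.39
Buyer's account: freight 1184.97 + insurance 344.21 + destination terminal 1153.94 + brokerage 213.39 + duty 1268.58 + delivery 2053.35 = 6218.44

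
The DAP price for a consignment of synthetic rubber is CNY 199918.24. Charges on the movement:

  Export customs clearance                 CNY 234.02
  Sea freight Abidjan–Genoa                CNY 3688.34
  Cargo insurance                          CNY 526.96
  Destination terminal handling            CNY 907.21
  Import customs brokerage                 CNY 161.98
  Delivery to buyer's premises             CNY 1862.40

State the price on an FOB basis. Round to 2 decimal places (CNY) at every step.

Not relevant to the conversion: export clearance — on the seller under both DAP and FOB; already in the DAP price and stays in the FOB price. brokerage — on the buyer under both terms; not part of either seller's price.
From DAP to FOB, the seller no longer bears: freight, insurance, destination terminal, delivery.
FOB price = 199918.24 − 3688.34 − 526.96 − 907.21 − 1862.40 = 192933.33

FOB price: CNY 192933.33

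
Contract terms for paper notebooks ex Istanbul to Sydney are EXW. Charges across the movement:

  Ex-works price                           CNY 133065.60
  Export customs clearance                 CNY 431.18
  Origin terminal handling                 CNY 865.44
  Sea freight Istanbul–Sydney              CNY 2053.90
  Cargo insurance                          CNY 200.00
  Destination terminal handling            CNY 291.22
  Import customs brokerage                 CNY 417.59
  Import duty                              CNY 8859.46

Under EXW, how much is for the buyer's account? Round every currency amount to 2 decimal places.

Buyer's account: CNY 13118.79

EXW: the seller makes goods available at their premises; the buyer bears all onward costs.
Seller's account: goods 133065.60 = 133065.60
Buyer's account: export clearance 431.18 + origin terminal 865.44 + freight 2053.90 + insurance 200.00 + destination terminal 291.22 + brokerage 417.59 + duty 8859.46 = 13118.79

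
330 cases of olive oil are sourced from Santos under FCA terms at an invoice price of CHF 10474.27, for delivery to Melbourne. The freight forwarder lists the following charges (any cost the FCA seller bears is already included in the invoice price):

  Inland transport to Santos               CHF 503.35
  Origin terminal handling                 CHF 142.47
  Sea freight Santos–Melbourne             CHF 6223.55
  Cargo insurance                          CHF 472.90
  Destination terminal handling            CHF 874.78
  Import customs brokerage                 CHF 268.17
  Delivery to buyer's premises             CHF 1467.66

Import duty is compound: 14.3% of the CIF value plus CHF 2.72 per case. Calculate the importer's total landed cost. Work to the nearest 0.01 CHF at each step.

Total landed cost: CHF 23297.19

FCA: the seller delivers export-cleared goods to the carrier; the buyer bears costs from that point.
Already in the invoice (seller's account under FCA): inland to port — exclude.
CIF value = FCA price + origin terminal + freight + insurance = 10474.27 + 142.47 + 6223.55 + 472.90 = 17313.19
Ad valorem component: 17313.19 × 14.3% = 2475.79
Specific component: 330 × 2.72 = 897.60
Import duty = 2475.79 + 897.60 = 3373.39
Buyer bears: origin terminal 142.47 + freight 6223.55 + insurance 472.90 + destination terminal 874.78 + brokerage 268.17 + delivery 1467.66 + duty 3373.39 = 12822.92
Landed cost = invoice 10474.27 + 12822.92 = 23297.19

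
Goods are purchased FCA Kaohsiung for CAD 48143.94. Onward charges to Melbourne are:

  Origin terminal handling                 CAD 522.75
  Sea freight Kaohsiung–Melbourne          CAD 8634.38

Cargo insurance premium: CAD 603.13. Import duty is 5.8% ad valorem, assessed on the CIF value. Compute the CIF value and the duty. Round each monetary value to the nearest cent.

CIF = FCA price + pre-shipment costs + freight + insurance
CIF = 48143.94 + 522.75 + 8634.38 + 603.13 = 57904.20
Import duty = 57904.20 × 5.8% = 3358.44

CIF value: CAD 57904.20; import duty: CAD 3358.44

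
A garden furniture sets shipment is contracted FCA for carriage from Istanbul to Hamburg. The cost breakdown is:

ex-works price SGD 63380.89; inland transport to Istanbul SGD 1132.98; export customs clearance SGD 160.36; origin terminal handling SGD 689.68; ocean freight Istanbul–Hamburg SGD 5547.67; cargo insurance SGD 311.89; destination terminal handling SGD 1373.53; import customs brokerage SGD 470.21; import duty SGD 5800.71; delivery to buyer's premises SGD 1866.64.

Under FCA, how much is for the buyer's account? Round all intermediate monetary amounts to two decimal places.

Buyer's account: SGD 16060.33

FCA: the seller delivers export-cleared goods to the carrier; the buyer bears costs from that point.
Seller's account: goods 63380.89 + inland to port 1132.98 + export clearance 160.36 = 64674.23
Buyer's account: origin terminal 689.68 + freight 5547.67 + insurance 311.89 + destination terminal 1373.53 + brokerage 470.21 + duty 5800.71 + delivery 1866.64 = 16060.33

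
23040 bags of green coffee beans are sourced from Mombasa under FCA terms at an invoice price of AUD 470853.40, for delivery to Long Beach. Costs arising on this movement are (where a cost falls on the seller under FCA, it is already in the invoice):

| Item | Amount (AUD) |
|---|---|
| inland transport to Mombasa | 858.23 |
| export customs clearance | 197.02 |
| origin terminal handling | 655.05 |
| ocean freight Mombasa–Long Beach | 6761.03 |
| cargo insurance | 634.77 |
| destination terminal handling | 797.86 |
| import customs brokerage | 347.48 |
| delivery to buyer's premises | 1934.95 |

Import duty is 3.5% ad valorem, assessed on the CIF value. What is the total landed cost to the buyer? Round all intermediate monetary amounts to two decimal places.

FCA: the seller delivers export-cleared goods to the carrier; the buyer bears costs from that point.
Already in the invoice (seller's account under FCA): inland to port, export clearance — exclude.
CIF value = FCA price + origin terminal + freight + insurance = 470853.40 + 655.05 + 6761.03 + 634.77 = 478904.25
Import duty = 478904.25 × 3.5% = 16761.65
Buyer bears: origin terminal 655.05 + freight 6761.03 + insurance 634.77 + destination terminal 797.86 + brokerage 347.48 + delivery 1934.95 + duty 16761.65 = 27892.79
Landed cost = invoice 470853.40 + 27892.79 = 498746.19

Total landed cost: AUD 498746.19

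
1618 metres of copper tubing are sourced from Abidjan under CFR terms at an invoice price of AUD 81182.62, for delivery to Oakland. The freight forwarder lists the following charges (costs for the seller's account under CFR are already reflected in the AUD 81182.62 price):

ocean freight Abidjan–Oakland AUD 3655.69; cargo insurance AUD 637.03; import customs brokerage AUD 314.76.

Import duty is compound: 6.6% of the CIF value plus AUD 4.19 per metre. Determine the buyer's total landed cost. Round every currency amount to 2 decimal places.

CFR: the seller pays costs through ocean freight to the destination port, but not insurance.
Already in the invoice (seller's account under CFR): freight — exclude.
CIF value = CFR price + insurance = 81182.62 + 637.03 = 81819.65
Ad valorem component: 81819.65 × 6.6% = 5400.10
Specific component: 1618 × 4.19 = 6779.42
Import duty = 5400.10 + 6779.42 = 12179.52
Buyer bears: insurance 637.03 + brokerage 314.76 + duty 12179.52 = 13131.31
Landed cost = invoice 81182.62 + 13131.31 = 94313.93

Total landed cost: AUD 94313.93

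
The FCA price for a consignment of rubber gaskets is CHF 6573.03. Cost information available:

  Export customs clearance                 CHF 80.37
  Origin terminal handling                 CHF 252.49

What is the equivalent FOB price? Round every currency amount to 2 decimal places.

FOB price: CHF 6825.52

Not relevant to the conversion: export clearance — on the seller under both FCA and FOB; already in the FCA price and stays in the FOB price.
From FCA to FOB, the seller additionally bears: origin terminal.
FOB price = 6573.03 + 252.49 = 6825.52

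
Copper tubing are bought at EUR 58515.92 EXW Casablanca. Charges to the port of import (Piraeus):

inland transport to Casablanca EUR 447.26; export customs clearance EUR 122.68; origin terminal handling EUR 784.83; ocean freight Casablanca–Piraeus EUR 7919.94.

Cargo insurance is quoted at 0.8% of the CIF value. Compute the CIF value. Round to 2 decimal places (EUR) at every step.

Let C be the CIF value. C = EXW price + pre-shipment costs + freight + 0.8% × C
C − 0.8% × C = 58515.92 + 447.26 + 122.68 + 784.83 + 7919.94
0.992 × C = 67790.63
C = 67790.63 / 0.992 = 68337.33
Insurance premium = 0.8% × 68337.33 = 546.70

CIF value: EUR 68337.33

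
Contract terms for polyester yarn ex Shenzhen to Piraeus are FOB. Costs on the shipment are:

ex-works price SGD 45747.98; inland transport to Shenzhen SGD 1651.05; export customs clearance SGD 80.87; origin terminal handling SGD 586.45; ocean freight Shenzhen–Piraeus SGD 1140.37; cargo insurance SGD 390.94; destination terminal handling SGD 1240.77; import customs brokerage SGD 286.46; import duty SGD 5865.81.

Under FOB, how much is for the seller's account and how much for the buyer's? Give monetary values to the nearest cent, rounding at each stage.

FOB: the seller bears costs until goods are on board at the origin port; the buyer bears freight, insurance and all costs thereafter.
Seller's account: goods 45747.98 + inland to port 1651.05 + export clearance 80.87 + origin terminal 586.45 = 48066.35
Buyer's account: freight 1140.37 + insurance 390.94 + destination terminal 1240.77 + brokerage 286.46 + duty 5865.81 = 8924.35

Seller: SGD 48066.35; buyer: SGD 8924.35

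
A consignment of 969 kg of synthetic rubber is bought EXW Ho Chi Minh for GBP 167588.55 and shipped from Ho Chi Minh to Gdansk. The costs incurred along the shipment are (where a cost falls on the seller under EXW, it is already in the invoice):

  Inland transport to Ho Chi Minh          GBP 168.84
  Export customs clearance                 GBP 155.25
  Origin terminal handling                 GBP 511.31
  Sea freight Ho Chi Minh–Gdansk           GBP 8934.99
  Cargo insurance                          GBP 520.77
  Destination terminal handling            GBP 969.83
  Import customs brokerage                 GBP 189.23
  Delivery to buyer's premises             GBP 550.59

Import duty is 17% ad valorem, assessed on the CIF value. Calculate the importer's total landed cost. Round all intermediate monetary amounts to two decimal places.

EXW: the seller makes goods available at their premises; the buyer bears all onward costs.
CIF value = EXW price + inland to port + export clearance + origin terminal + freight + insurance = 167588.55 + 168.84 + 155.25 + 511.31 + 8934.99 + 520.77 = 177879.71
Import duty = 177879.71 × 17% = 30239.55
Buyer bears: inland to port 168.84 + export clearance 155.25 + origin terminal 511.31 + freight 8934.99 + insurance 520.77 + destination terminal 969.83 + brokerage 189.23 + delivery 550.59 + duty 30239.55 = 42240.36
Landed cost = invoice 167588.55 + 42240.36 = 209828.91

Total landed cost: GBP 209828.91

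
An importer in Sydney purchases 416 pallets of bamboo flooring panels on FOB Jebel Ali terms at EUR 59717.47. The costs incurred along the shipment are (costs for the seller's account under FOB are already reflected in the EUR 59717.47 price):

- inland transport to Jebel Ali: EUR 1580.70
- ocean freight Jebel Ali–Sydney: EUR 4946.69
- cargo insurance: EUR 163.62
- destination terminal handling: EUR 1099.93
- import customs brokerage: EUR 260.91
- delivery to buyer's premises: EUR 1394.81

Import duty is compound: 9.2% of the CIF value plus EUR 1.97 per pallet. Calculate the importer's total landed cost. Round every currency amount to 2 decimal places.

Total landed cost: EUR 74367.11

FOB: the seller bears costs until goods are on board at the origin port; the buyer bears freight, insurance and all costs thereafter.
Already in the invoice (seller's account under FOB): inland to port — exclude.
CIF value = FOB price + freight + insurance = 59717.47 + 4946.69 + 163.62 = 64827.78
Ad valorem component: 64827.78 × 9.2% = 5964.16
Specific component: 416 × 1.97 = 819.52
Import duty = 5964.16 + 819.52 = 6783.68
Buyer bears: freight 4946.69 + insurance 163.62 + destination terminal 1099.93 + brokerage 260.91 + delivery 1394.81 + duty 6783.68 = 14649.64
Landed cost = invoice 59717.47 + 14649.64 = 74367.11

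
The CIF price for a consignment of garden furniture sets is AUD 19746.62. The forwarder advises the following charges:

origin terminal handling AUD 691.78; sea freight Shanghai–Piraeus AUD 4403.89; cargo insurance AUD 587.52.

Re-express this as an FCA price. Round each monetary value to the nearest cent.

FCA price: AUD 14063.43

From CIF to FCA, the seller no longer bears: origin terminal, freight, insurance.
FCA price = 19746.62 − 691.78 − 4403.89 − 587.52 = 14063.43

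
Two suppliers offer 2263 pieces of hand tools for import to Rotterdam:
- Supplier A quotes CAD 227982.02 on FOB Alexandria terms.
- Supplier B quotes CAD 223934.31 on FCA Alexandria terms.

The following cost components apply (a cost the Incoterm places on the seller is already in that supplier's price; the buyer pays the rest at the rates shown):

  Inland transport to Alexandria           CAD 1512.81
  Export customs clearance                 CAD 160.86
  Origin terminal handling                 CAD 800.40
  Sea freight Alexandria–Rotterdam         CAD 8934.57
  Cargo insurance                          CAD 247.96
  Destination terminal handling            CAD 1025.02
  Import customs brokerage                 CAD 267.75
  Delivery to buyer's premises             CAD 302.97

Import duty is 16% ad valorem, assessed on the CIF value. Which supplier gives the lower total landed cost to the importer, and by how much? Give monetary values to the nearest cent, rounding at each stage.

Supplier B is cheaper by CAD 3766.88

Supplier A (FOB):
CIF value = FOB price + freight + insurance = 227982.02 + 8934.57 + 247.96 = 237164.55
Import duty = 237164.55 × 16% = 37946.33
Buyer bears (A): 8934.57 + 247.96 + 1025.02 + 267.75 + 302.97 = 10778.27
Landed cost (A) = invoice 227982.02 + 10778.27 + duty 37946.33 = 276706.62
Supplier B (FCA):
CIF value = FCA price + origin terminal + freight + insurance = 223934.31 + 800.40 + 8934.57 + 247.96 = 233917.24
Import duty = 233917.24 × 16% = 37426.76
Buyer bears (B): 800.40 + 8934.57 + 247.96 + 1025.02 + 267.75 + 302.97 = 11578.67
Landed cost (B) = invoice 223934.31 + 11578.67 + duty 37426.76 = 272939.74
Difference = |276706.62 − 272939.74| = 3766.88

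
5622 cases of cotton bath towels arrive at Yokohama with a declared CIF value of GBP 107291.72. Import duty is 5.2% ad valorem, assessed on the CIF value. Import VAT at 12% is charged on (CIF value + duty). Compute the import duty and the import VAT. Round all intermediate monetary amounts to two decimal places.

Import duty = 107291.72 × 5.2% = 5579.17
VAT base = CIF + duty = 107291.72 + 5579.17 = 112870.89
Import VAT = 112870.89 × 12% = 13544.51

Import duty: GBP 5579.17; import VAT: GBP 13544.51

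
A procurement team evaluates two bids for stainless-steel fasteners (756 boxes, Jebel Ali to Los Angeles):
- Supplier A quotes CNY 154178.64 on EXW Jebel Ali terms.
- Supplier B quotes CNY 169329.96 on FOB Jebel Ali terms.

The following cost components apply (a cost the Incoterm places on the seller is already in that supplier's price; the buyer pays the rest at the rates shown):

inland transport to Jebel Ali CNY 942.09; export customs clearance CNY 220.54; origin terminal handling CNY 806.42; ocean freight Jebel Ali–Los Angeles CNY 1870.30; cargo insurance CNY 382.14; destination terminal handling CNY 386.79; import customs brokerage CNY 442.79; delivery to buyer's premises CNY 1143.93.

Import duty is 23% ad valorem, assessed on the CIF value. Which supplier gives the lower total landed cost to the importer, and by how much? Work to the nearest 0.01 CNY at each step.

Supplier A is cheaper by CNY 16214.19

Supplier A (EXW):
CIF value = EXW price + inland to port + export clearance + origin terminal + freight + insurance = 154178.64 + 942.09 + 220.54 + 806.42 + 1870.30 + 382.14 = 158400.13
Import duty = 158400.13 × 23% = 36432.03
Buyer bears (A): 942.09 + 220.54 + 806.42 + 1870.30 + 382.14 + 386.79 + 442.79 + 1143.93 = 6195.00
Landed cost (A) = invoice 154178.64 + 6195.00 + duty 36432.03 = 196805.67
Supplier B (FOB):
CIF value = FOB price + freight + insurance = 169329.96 + 1870.30 + 382.14 = 171582.40
Import duty = 171582.40 × 23% = 39463.95
Buyer bears (B): 1870.30 + 382.14 + 386.79 + 442.79 + 1143.93 = 4225.95
Landed cost (B) = invoice 169329.96 + 4225.95 + duty 39463.95 = 213019.86
Difference = |196805.67 − 213019.86| = 16214.19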